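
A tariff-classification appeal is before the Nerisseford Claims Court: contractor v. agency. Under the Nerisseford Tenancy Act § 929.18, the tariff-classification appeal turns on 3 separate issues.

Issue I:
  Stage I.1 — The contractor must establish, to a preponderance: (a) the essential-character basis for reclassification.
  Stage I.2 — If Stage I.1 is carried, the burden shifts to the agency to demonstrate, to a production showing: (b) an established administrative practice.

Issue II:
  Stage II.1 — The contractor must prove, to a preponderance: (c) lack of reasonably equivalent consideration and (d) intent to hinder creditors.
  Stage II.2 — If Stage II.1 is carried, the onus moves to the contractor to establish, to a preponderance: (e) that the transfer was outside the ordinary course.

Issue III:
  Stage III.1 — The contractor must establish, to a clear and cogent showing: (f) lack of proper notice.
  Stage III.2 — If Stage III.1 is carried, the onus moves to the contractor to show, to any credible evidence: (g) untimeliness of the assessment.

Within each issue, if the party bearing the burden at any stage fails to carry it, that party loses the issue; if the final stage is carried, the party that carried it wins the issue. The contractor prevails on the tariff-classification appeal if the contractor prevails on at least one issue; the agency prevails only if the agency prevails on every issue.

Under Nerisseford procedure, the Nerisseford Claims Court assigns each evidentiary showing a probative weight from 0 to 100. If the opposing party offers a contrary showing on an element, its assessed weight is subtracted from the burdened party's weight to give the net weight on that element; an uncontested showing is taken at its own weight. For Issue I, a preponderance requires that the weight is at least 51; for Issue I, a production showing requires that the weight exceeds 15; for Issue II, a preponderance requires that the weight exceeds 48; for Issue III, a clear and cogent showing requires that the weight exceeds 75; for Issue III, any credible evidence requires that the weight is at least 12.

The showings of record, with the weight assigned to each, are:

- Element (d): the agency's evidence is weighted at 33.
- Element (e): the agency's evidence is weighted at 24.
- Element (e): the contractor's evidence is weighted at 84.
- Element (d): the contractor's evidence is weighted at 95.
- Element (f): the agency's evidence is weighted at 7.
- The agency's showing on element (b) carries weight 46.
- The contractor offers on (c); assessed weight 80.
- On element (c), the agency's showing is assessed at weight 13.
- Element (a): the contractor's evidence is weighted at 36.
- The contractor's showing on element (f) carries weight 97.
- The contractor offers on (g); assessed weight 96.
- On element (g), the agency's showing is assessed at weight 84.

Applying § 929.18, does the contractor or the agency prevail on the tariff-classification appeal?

— Issue I —
Stage I.1 — burden on contractor; standard: a preponderance (weight is at least 51).
    (a): 36 < 51 [not met]
  Not every element is met, so the contractor fails to carry Stage I.1.
So the agency prevails on this issue.
— Issue II —
Stage II.1 — burden on contractor; standard: a preponderance (weight exceeds 48).
    (c): 80 − 13 = 67 > 48 [met]
    (d): 95 − 33 = 62 > 48 [met]
  Stage II.1 carried; the burden remains with the contractor.
Stage II.2 — burden on contractor; standard: a preponderance (weight exceeds 48).
    (e): 84 − 24 = 60 > 48 [met]
  All elements met at the final stage.
All stages carried — the contractor prevails on this issue.
— Issue III —
Stage III.1 (contractor, a clear and cogent showing, weight exceeds 75): (f) net 97−7=90 > 75 — meets.
  All elements met. The contractor retains the burden for Stage III.2.
Stage III.2 (contractor, any credible evidence, weight is at least 12): (g) net 96−84=12 ≥ 12 — meets.
  Stage III.2 carried; the final stage is satisfied.
Every stage carried; the contractor prevails on this issue.
Per-issue: Issue I → agency; Issue II → contractor; Issue III → contractor. The contractor must prevail on at least one issue; overall, the contractor prevails.

contractor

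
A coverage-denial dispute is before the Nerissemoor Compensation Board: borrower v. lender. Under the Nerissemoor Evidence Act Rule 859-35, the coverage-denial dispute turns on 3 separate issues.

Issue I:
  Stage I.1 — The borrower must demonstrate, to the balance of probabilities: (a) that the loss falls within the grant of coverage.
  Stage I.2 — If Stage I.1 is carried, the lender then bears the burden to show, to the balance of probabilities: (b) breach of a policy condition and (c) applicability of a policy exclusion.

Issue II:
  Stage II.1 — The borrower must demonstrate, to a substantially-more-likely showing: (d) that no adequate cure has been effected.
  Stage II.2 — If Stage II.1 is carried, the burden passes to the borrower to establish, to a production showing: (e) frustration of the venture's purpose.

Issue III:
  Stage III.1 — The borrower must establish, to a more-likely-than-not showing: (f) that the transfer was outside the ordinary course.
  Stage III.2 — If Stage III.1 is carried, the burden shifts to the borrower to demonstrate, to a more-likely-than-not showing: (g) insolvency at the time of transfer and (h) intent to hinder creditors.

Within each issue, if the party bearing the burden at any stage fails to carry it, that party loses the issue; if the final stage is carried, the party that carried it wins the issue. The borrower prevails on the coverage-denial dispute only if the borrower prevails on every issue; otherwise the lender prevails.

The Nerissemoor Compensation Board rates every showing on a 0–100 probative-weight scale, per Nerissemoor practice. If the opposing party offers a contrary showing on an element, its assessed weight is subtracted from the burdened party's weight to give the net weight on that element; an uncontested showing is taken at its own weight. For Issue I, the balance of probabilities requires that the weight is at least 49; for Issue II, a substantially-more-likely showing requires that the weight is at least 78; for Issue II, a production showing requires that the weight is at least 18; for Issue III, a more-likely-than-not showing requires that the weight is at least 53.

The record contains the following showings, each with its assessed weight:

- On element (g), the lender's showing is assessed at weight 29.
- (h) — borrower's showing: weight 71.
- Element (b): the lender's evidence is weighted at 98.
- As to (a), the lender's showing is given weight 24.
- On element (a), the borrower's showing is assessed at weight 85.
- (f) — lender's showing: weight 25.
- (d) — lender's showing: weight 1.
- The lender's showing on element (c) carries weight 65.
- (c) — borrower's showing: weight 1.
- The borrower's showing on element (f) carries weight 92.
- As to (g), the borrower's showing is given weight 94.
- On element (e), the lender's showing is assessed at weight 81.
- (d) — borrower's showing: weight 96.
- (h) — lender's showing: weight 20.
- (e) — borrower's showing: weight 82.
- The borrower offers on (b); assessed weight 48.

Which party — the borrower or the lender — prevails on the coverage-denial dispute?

— Issue I —
At Stage I.1 the borrower must meet the balance of probabilities (weight is at least 49): on (a) the weight is 85 less the opposing 24 gives net 61, ≥ 49, so (a) meets the standard.
  Stage I.1 carried; the burden shifts to the lender.
At Stage I.2 the lender must meet the balance of probabilities (weight is at least 49): on (b) the weight is 98 less the opposing 48 gives net 50, ≥ 49, so (b) meets the standard; on (c) the weight is 65 less the opposing 1 gives net 64, which does reach 49, so (c) meets the standard.
  The lender carries the last stage.
All stages carried — the lender prevails on this issue.
— Issue II —
Stage II.1 — burden on borrower; standard: a substantially-more-likely showing (weight is at least 78).
    (d): 96 − 1 = 95 ≥ 78 [met]
  All elements met. The borrower retains the burden for Stage II.2.
Stage II.2 — burden on borrower; standard: a production showing (weight is at least 18).
    (e): 82 − 81 = 1 < 18 [not met]
  Not every element is met, so the borrower fails to carry Stage II.2.
So the lender prevails on this issue.
— Issue III —
At Stage III.1 the borrower must meet a more-likely-than-not showing (weight is at least 53): on (f) the weight is 92 less the opposing 25 gives net 67, ≥ 53, so (f) meets the standard.
  All elements met. The borrower retains the burden for Stage III.2.
At Stage III.2 the borrower must meet a more-likely-than-not showing (weight is at least 53): on (g) the weight is 94 less the opposing 29 gives net 65, ≥ 53, so (g) meets the standard; on (h) the weight is 71 less the opposing 20 gives net 51, which does not reach 53, so (h) does not meet the standard.
  Stage III.2 not carried; the borrower fails its burden.
The lender prevails on this issue.
Per-issue: Issue I → lender; Issue II → lender; Issue III → lender. The borrower must prevail on every issue; overall, the lender prevails.

lender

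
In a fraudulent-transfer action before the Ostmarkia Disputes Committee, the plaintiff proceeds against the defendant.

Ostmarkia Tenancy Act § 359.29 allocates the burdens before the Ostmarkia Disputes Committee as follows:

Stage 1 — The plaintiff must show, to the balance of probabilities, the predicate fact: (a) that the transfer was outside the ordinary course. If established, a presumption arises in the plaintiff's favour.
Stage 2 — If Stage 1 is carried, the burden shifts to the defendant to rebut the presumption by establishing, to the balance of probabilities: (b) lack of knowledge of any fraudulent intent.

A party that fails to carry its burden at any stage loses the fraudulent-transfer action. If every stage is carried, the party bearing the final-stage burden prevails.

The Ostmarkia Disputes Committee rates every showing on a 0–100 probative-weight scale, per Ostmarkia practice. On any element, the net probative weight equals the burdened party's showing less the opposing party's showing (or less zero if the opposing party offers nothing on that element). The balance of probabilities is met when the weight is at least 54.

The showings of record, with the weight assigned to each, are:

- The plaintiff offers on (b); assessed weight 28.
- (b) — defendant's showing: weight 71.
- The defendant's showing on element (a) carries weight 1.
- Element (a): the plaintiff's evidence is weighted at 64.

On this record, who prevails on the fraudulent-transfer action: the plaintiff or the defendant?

Stage 1 — burden on plaintiff; standard: the balance of probabilities (weight is at least 54).
    (a): 64 − 1 = 63 ≥ 54 [met]
  All elements met. The burden passes to the defendant.
Stage 2 — burden on defendant; standard: the balance of probabilities (weight is at least 54).
    (b): 71 − 28 = 43 < 54 [not met]
  Stage 2 not carried; the defendant fails its burden.
So the plaintiff prevails.

plaintiff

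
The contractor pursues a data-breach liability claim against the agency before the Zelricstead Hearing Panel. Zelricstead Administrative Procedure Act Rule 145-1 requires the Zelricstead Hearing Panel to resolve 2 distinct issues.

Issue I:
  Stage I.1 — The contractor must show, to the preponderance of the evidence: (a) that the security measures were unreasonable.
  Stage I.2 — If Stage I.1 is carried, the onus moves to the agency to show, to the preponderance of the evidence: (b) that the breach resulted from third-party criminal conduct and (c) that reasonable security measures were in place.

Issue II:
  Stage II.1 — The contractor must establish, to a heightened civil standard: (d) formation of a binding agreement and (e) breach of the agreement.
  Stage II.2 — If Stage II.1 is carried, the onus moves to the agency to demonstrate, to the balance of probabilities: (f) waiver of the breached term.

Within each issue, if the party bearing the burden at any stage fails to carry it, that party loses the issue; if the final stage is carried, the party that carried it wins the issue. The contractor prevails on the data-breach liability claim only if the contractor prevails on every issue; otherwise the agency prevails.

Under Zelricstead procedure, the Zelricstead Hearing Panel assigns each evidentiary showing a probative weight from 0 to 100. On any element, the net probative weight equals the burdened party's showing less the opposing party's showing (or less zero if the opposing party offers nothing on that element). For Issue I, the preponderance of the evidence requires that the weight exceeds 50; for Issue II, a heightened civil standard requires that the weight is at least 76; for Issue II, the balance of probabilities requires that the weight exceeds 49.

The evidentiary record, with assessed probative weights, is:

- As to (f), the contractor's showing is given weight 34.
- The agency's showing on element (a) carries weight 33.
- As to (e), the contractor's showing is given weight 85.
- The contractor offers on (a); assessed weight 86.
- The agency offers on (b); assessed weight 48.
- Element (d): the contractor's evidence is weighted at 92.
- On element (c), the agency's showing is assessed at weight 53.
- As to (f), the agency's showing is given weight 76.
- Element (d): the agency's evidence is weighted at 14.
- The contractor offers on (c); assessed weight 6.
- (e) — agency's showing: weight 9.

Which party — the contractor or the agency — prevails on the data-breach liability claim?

contractor

— Issue I —
Stage I.1 — burden on contractor; standard: the preponderance of the evidence (weight exceeds 50).
    (a): 86 − 33 = 53 > 50 [met]
  All elements met. The burden passes to the agency.
Stage I.2 — burden on agency; standard: the preponderance of the evidence (weight exceeds 50).
    (b): 48 ≤ 50 [not met]
    (c): 53 − 6 = 47 ≤ 50 [not met]
  The agency does not carry Stage I.2.
So the contractor prevails on this issue.
— Issue II —
Stage II.1 — burden on contractor; standard: a heightened civil standard (weight is at least 76).
    (d): 92 − 14 = 78 ≥ 76 [met]
    (e): 85 − 9 = 76 ≥ 76 [met]
  Stage II.1 is satisfied; the onus moves to the agency.
Stage II.2 — burden on agency; standard: the balance of probabilities (weight exceeds 49).
    (f): 76 − 34 = 42 ≤ 49 [not met]
  Not every element is met, so the agency fails to carry Stage II.2.
The contractor prevails on this issue.
Per-issue: Issue I → contractor; Issue II → contractor. The contractor must prevail on every issue; overall, the contractor prevails.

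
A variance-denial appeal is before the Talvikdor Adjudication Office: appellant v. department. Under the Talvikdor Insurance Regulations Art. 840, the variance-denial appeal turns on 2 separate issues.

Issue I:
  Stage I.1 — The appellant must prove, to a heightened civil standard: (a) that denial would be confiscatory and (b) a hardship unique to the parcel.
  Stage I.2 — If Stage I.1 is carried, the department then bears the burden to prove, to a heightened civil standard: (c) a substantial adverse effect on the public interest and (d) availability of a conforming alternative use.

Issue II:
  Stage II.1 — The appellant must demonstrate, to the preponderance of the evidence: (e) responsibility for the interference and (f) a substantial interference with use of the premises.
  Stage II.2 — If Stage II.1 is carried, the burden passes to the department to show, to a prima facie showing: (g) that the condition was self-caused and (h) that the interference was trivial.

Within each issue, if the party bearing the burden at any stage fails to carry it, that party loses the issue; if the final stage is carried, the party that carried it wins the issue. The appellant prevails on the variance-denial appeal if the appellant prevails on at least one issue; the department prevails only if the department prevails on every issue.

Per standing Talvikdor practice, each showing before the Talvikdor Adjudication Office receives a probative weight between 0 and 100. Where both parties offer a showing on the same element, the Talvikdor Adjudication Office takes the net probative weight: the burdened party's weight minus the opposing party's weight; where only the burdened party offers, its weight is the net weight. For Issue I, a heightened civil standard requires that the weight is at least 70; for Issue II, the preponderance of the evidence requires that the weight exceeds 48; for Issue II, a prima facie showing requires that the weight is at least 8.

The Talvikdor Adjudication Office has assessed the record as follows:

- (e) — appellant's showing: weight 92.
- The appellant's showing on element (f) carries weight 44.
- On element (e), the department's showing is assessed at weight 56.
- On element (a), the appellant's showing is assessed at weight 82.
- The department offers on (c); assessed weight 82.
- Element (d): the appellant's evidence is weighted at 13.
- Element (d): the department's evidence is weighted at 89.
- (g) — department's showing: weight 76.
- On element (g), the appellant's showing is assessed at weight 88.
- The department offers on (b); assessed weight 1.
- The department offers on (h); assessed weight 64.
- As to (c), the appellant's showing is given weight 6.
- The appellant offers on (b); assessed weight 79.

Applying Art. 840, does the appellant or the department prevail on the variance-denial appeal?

— Issue I —
Stage I.1 (appellant, a heightened civil standard, weight is at least 70): (a) 82 ≥ 70 — meets; (b) net 79−1=78 ≥ 70 — meets.
  Stage I.1 is satisfied; the onus moves to the department.
Stage I.2 (department, a heightened civil standard, weight is at least 70): (c) net 82−6=76 ≥ 70 — meets; (d) net 89−13=76 ≥ 70 — meets.
  All elements met at the final stage.
With every stage satisfied, the department prevails on this issue.
— Issue II —
At Stage II.1 the appellant must meet the preponderance of the evidence (weight exceeds 48): on (e) the weight is 92 less the opposing 56 gives net 36, which does not exceed 48, so (e) does not meet the standard; on (f) the weight is 44, ≤ 48, so (f) does not meet the standard.
  Stage II.1 not carried; the appellant fails its burden.
So the department prevails on this issue.
Per-issue: Issue I → department; Issue II → department. The appellant must prevail on at least one issue; overall, the department prevails.

department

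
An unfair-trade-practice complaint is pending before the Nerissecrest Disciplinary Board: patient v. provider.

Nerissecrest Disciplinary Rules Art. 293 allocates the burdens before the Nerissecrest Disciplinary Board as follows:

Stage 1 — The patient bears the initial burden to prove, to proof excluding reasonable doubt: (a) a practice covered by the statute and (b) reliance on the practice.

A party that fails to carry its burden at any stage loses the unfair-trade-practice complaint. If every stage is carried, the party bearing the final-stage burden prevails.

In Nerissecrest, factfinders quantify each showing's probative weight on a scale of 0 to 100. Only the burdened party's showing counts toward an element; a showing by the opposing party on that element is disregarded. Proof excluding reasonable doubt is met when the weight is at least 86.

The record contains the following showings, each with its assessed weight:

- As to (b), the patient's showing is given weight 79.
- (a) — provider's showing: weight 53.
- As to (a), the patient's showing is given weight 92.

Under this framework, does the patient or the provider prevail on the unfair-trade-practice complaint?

Stage 1 (patient, proof excluding reasonable doubt, weight is at least 86): (a) 92 (provider's 53 disregarded) ≥ 86 — meets; (b) 79 < 86 — fails.
  Stage 1 not carried; the patient fails its burden.
The provider prevails.

provider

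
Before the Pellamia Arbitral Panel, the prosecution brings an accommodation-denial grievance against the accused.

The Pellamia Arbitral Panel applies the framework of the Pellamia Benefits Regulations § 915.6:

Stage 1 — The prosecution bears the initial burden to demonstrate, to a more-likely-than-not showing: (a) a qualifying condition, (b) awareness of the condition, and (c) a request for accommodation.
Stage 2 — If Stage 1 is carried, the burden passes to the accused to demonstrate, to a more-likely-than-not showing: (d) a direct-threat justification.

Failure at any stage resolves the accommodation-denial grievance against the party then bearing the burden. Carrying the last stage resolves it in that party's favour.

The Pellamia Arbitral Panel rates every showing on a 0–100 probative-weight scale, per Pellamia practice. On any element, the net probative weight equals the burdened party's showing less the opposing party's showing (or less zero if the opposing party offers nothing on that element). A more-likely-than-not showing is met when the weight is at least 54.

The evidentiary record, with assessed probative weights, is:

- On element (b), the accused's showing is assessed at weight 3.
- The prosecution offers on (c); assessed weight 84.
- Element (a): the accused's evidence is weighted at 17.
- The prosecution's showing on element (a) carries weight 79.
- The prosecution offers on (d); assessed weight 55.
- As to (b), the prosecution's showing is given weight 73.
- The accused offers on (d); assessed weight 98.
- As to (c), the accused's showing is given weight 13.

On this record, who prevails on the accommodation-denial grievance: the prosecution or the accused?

prosecution

At Stage 1 the prosecution must meet a more-likely-than-not showing (weight is at least 54): on (a) the weight is 79 less the opposing 17 gives net 62, ≥ 54, so (a) meets the standard; on (b) the weight is 73 less the opposing 3 gives net 70, ≥ 54, so (b) meets the standard; on (c) the weight is 84 less the opposing 13 gives net 71, ≥ 54, so (c) meets the standard.
  Stage 1 carried; the burden shifts to the accused.
At Stage 2 the accused must meet a more-likely-than-not showing (weight is at least 54): on (d) the weight is 98 less the opposing 55 gives net 43, which does not reach 54, so (d) does not meet the standard.
  The accused does not carry Stage 2.
The prosecution prevails.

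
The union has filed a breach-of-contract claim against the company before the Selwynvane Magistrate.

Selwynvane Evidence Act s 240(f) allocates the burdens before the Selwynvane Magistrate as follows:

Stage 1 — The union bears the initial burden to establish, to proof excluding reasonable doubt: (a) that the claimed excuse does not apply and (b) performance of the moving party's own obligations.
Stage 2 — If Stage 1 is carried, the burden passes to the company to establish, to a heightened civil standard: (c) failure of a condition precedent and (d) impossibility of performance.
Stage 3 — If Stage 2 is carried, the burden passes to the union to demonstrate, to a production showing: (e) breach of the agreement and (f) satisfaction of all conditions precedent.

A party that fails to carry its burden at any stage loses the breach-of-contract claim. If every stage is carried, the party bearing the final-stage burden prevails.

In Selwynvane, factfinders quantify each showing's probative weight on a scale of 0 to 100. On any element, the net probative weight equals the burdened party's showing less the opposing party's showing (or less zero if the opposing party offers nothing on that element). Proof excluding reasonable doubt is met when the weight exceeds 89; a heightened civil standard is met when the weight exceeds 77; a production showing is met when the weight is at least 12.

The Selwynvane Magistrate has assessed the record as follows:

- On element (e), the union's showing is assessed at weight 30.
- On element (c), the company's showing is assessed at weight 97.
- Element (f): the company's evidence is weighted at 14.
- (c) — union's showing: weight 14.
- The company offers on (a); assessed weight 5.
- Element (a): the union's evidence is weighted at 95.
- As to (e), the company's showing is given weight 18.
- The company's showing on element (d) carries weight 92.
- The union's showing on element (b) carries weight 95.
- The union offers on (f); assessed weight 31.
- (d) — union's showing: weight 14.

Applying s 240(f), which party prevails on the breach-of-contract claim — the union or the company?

Stage 1 (union, proof excluding reasonable doubt, weight exceeds 89): (a) net 95−5=90 > 89 — meets; (b) 95 > 89 — meets.
  The union carries Stage 1; the company now bears the burden.
Stage 2 (company, a heightened civil standard, weight exceeds 77): (c) net 97−14=83 > 77 — meets; (d) net 92−14=78 > 77 — meets.
  All elements met. The burden passes to the union.
Stage 3 (union, a production showing, weight is at least 12): (e) net 30−18=12 ≥ 12 — meets; (f) net 31−14=17 ≥ 12 — meets.
  All elements met at the final stage.
Every stage carried; the union prevails.

union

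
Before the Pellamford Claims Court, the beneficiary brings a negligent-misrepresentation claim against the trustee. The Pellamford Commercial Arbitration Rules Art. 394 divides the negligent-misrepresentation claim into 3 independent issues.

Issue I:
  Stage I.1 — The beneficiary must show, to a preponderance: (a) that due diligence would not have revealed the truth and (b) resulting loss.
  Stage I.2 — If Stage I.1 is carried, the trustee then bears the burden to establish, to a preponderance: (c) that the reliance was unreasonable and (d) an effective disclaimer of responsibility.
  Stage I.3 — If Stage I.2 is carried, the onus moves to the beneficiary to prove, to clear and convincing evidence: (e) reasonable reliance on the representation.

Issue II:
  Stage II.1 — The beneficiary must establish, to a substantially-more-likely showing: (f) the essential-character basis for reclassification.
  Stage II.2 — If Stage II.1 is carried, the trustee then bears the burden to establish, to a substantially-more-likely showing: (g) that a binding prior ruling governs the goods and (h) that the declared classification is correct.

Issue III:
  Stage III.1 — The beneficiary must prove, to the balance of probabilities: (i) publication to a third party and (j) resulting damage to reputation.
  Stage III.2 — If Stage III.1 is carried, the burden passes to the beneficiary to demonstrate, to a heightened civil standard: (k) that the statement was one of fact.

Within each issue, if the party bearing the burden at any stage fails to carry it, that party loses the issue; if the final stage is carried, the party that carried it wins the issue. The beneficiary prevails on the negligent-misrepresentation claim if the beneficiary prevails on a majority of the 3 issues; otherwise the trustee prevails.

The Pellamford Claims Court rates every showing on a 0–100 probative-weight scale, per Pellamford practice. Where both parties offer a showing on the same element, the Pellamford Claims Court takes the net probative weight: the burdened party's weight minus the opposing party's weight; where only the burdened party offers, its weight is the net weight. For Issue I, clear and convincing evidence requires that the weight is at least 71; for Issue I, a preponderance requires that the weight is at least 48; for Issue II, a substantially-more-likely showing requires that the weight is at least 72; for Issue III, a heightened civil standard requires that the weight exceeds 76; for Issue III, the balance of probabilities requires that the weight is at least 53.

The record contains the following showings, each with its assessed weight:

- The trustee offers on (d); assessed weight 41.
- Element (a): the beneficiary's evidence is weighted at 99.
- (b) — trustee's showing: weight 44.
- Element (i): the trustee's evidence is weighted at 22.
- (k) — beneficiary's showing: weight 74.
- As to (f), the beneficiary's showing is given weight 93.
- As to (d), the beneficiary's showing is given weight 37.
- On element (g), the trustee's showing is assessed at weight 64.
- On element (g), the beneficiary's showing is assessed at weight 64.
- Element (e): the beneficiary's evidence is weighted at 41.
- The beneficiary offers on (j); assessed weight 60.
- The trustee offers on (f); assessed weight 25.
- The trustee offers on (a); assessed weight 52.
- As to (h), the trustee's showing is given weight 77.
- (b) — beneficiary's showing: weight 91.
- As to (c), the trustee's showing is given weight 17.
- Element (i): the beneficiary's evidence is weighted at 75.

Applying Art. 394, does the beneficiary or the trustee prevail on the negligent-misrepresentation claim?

— Issue I —
At Stage I.1 the beneficiary must meet a preponderance (weight is at least 48): on (a) the weight is 99 less the opposing 52 gives net 47, which does not reach 48, so (a) does not meet the standard; on (b) the weight is 91 less the opposing 44 gives net 47, which does not reach 48, so (b) does not meet the standard.
  The beneficiary does not carry Stage I.1.
The analysis ends at Stage I.1; the trustee prevails on this issue.
— Issue II —
Stage II.1 (beneficiary, a substantially-more-likely showing, weight is at least 72): (f) net 93−25=68 < 72 — fails.
  Not every element is met, so the beneficiary fails to carry Stage II.1.
The trustee prevails on this issue.
— Issue III —
Stage III.1 — burden on beneficiary; standard: the balance of probabilities (weight is at least 53).
    (i): 75 − 22 = 53 ≥ 53 [met]
    (j): 60 ≥ 53 [met]
  All elements met. The beneficiary retains the burden for Stage III.2.
Stage III.2 — burden on beneficiary; standard: a heightened civil standard (weight exceeds 76).
    (k): 74 ≤ 76 [not met]
  Stage III.2 not carried; the beneficiary fails its burden.
So the trustee prevails on this issue.
Per-issue: Issue I → trustee; Issue II → trustee; Issue III → trustee. The beneficiary must prevail on a majority of issues; overall, the trustee prevails.

trustee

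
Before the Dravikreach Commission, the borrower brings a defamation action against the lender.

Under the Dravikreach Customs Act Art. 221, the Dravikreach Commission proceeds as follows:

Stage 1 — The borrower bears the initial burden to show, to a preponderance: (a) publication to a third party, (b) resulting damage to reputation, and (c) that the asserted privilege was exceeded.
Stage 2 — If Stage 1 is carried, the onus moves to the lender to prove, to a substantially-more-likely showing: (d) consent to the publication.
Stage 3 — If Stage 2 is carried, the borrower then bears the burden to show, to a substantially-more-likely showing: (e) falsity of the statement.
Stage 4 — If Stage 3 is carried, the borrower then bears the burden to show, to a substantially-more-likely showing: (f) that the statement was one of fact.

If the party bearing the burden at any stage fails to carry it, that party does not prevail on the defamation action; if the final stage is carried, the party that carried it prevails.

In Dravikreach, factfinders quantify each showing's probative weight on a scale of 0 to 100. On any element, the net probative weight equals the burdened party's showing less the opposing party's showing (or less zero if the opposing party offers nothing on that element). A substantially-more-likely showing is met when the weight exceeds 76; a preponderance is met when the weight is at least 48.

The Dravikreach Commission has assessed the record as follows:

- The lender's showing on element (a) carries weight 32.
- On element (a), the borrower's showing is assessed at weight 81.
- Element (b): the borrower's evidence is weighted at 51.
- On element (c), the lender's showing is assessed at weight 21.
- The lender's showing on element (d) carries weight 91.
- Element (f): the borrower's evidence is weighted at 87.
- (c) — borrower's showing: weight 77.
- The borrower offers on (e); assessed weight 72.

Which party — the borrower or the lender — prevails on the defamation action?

Stage 1 (borrower, a preponderance, weight is at least 48): (a) net 81−32=49 ≥ 48 — meets; (b) 51 ≥ 48 — meets; (c) net 77−21=56 ≥ 48 — meets.
  All elements met. The burden passes to the lender.
Stage 2 (lender, a substantially-more-likely showing, weight exceeds 76): (d) 91 > 76 — meets.
  The lender carries Stage 2; the borrower now bears the burden.
Stage 3 (borrower, a substantially-more-likely showing, weight exceeds 76): (e) 72 ≤ 76 — fails.
  Not every element is met, so the borrower fails to carry Stage 3.
The analysis ends at Stage 3; the lender prevails.

lender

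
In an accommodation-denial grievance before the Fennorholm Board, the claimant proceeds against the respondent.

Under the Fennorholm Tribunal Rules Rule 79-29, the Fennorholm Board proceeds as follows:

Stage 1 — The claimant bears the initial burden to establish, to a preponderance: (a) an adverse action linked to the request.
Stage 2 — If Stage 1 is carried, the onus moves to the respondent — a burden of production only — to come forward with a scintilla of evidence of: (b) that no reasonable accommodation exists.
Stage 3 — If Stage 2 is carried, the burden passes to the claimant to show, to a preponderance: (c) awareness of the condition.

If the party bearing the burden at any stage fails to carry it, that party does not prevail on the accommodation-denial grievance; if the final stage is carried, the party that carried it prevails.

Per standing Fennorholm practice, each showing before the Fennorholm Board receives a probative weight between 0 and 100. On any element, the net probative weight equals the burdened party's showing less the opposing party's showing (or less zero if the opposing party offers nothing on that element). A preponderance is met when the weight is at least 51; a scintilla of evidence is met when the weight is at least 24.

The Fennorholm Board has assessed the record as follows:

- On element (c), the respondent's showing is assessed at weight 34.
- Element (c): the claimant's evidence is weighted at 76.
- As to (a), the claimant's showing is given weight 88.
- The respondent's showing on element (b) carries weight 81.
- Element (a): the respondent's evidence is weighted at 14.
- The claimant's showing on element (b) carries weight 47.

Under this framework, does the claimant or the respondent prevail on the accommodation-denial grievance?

At Stage 1 the claimant must meet a preponderance (weight is at least 51): on (a) the weight is 88 less the opposing 14 gives net 74, which does reach 51, so (a) meets the standard.
  The claimant carries Stage 1; the respondent now bears the burden.
At Stage 2 the respondent must meet a scintilla of evidence (weight is at least 24): on (b) the weight is 81 less the opposing 47 gives net 34, ≥ 24, so (b) meets the standard.
  All elements met. The burden passes to the claimant.
At Stage 3 the claimant must meet a preponderance (weight is at least 51): on (c) the weight is 76 less the opposing 34 gives net 42, which does not reach 51, so (c) does not meet the standard.
  Stage 3 not carried; the claimant fails its burden.
So the respondent prevails.

respondent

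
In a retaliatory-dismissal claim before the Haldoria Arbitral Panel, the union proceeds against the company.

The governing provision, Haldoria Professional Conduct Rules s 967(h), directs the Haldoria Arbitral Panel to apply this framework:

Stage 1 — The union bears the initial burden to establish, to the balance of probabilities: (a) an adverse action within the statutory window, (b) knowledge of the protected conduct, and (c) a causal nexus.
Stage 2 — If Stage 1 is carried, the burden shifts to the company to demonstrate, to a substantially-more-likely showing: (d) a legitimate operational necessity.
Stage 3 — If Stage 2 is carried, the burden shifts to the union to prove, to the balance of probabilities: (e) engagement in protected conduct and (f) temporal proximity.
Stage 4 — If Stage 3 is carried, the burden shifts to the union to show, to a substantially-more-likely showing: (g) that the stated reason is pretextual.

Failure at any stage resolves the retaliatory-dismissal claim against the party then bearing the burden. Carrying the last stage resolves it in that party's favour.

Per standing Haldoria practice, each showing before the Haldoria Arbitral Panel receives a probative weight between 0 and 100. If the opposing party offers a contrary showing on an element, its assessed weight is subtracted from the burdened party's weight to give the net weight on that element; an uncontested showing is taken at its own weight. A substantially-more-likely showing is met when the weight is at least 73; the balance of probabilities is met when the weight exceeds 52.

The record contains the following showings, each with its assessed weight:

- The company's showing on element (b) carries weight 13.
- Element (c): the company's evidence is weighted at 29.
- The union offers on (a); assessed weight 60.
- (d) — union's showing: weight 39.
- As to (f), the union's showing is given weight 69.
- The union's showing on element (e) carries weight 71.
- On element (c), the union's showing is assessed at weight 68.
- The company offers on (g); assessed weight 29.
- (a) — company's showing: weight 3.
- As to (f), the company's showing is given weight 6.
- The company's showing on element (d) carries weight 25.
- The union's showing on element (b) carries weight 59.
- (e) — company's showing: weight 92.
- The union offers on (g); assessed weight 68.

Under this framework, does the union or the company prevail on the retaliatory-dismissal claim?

At Stage 1 the union must meet the balance of probabilities (weight exceeds 52): on (a) the weight is 60 less the opposing 3 gives net 57, which does exceed 52, so (a) meets the standard; on (b) the weight is 59 less the opposing 13 gives net 46, ≤ 52, so (b) does not meet the standard; on (c) the weight is 68 less the opposing 29 gives net 39, ≤ 52, so (c) does not meet the standard.
  The union does not carry Stage 1.
So the company prevails.

company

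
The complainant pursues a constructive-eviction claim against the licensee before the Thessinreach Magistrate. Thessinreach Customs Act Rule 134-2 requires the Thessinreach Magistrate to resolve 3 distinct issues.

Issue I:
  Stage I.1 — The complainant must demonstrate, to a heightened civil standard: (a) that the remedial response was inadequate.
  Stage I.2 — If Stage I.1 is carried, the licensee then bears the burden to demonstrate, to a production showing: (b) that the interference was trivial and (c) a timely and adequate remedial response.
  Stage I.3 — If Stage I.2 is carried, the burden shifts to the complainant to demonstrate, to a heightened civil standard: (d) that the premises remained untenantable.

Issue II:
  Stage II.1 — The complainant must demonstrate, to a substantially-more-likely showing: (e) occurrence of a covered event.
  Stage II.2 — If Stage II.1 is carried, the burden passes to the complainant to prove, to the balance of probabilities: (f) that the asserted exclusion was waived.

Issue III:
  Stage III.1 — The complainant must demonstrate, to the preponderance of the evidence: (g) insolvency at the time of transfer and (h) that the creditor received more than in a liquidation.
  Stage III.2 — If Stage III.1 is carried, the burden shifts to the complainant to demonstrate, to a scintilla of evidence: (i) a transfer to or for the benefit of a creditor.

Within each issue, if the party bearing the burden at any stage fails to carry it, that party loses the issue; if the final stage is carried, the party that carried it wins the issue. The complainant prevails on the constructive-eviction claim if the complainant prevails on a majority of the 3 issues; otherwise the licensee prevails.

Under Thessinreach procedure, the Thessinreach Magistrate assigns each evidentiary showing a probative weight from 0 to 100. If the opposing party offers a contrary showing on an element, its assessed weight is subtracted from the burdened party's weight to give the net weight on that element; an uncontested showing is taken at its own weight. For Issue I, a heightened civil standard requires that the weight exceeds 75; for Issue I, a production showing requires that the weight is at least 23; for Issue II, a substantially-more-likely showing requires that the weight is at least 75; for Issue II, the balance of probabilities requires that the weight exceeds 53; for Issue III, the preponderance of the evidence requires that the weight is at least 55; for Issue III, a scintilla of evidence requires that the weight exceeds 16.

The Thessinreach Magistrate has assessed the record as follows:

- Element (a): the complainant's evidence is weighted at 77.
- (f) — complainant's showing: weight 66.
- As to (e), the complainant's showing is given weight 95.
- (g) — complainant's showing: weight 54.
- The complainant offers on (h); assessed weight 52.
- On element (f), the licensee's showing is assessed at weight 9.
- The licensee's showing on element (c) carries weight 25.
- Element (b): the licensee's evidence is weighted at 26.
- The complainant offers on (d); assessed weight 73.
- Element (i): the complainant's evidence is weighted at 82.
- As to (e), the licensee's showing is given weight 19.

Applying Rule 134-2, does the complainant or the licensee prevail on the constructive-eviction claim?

licensee

— Issue I —
Stage I.1 — burden on complainant; standard: a heightened civil standard (weight exceeds 75).
    (a): 77 > 75 [met]
  The complainant carries Stage I.1; the licensee now bears the burden.
Stage I.2 — burden on licensee; standard: a production showing (weight is at least 23).
    (b): 26 ≥ 23 [met]
    (c): 25 ≥ 23 [met]
  All elements met. The burden passes to the complainant.
Stage I.3 — burden on complainant; standard: a heightened civil standard (weight exceeds 75).
    (d): 73 ≤ 75 [not met]
  Stage I.3 not carried; the complainant fails its burden.
So the licensee prevails on this issue.
— Issue II —
Stage II.1 (complainant, a substantially-more-likely showing, weight is at least 75): (e) net 95−19=76 ≥ 75 — meets.
  Stage II.1 carried; the burden remains with the complainant.
Stage II.2 (complainant, the balance of probabilities, weight exceeds 53): (f) net 66−9=57 > 53 — meets.
  Stage II.2 carried; the final stage is satisfied.
All stages carried — the complainant prevails on this issue.
— Issue III —
Stage III.1 (complainant, the preponderance of the evidence, weight is at least 55): (g) 54 < 55 — fails; (h) 52 < 55 — fails.
  The complainant does not carry Stage III.1.
The analysis ends at Stage III.1; the licensee prevails on this issue.
Per-issue: Issue I → licensee; Issue II → complainant; Issue III → licensee. The complainant must prevail on a majority of issues; overall, the licensee prevails.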